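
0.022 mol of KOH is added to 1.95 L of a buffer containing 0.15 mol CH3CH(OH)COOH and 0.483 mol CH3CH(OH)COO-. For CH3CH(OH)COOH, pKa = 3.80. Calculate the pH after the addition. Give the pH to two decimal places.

After neutralization: n(CH3CH(OH)COOH) = 0.128 mol, n(CH3CH(OH)COO-) = 0.505 mol.
pH = pKa + log([A⁻]/[HA]) = 3.80 + log(0.505/0.128) = 3.80 +0.596

pH = 4.40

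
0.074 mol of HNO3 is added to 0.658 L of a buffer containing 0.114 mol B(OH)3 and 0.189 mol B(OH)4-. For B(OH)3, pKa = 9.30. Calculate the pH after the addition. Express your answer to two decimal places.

pH = 9.09

After neutralization: n(B(OH)3) = 0.188 mol, n(B(OH)4-) = 0.115 mol.
Henderson–Hasselbalch with mole ratio 0.115/0.188: pH = 9.30 + (-0.213)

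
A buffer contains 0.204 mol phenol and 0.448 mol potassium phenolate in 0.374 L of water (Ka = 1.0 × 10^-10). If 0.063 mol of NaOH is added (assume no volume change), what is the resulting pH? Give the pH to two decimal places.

OH- converts C6H5OH to C6H5O-: C6H5OH → 0.141 mol, C6H5O- → 0.511 mol.
pKa = −log(1.0 × 10^-10) = 10.000
Henderson–Hasselbalch with mole ratio 0.511/0.141: pH = 10.000 + (+0.559)

pH = 10.56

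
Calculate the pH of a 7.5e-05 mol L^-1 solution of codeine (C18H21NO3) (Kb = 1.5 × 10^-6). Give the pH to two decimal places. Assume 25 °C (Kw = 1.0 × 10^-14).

C18H21NO3 + H2O ⇌ C18H22NO3+ + OH-
Kb = [OH-]²/(7.5e-05 − [OH-]) = 1.5 × 10^-6
Here C₀/Kb ≈ 50, so the small-[OH-] approximation fails. Use the quadratic:
[OH-] = (−Kb + √(Kb² + 4·Kb·C₀))/2 = 9.88 × 10^-6 M
pOH = 5.01, so pH = 14.00 − pOH = 8.99

pH = 8.99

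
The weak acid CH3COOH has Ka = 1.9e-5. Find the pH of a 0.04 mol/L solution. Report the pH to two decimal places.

CH3COOH ⇌ CH3COO- + H+
Ka = [H+]²/(0.04 − [H+]) = 1.9 × 10^-5
Neglecting [H+] in the denominator: [H+] = √(1.9 × 10^-5 × 0.04) = 8.72 × 10^-4 M
pH = −log(8.72 × 10^-4) = 3.06

pH = 3.06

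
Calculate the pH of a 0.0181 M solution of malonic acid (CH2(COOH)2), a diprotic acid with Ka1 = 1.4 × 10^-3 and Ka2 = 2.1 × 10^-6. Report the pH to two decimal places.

Since Ka1 ≫ Ka2, the first ionization dominates [H+].
Ka1 = x²/(0.0181 − x) = 1.4 × 10^-3
Solving the quadratic: x = (−Ka1 + √(Ka1² + 4·Ka1·C₀))/2 = 4.38 × 10^-3 M
pH = −log(4.38 × 10^-3) = 2.36

pH = 2.36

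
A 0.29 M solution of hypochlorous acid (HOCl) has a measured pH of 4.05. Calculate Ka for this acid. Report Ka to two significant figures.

[H+] = 10^(-4.05) = 8.91 × 10^-5 M
At equilibrium [HA] = 0.29 − 8.91 × 10^-5 = 2.90 × 10^-1 M
Ka = [H+][A-]/[HA] = (8.91 × 10^-5)² / 2.90 × 10^-1 = 2.7 × 10^-8

Ka = 2.7 × 10^-8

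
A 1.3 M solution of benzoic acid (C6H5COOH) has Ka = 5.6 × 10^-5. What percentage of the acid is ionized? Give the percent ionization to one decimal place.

0.7%

C6H5COOH ⇌ C6H5COO- + H+; let x = [H+] at equilibrium.
x ≈ √(Ka·C₀) = √(5.6 × 10^-5 × 1.3) = 8.53 × 10^-3 M
Fraction ionized = 8.53 × 10^-3 / 1.3 = 0.0066 → 0.7%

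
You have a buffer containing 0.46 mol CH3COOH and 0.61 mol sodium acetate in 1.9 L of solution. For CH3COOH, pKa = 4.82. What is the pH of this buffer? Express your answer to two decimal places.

Using pH = pKa + log([base]/[acid]) with [base]/[acid] = 0.61/0.46:
pH = 4.82 + (+0.123) = 4.94

pH = 4.94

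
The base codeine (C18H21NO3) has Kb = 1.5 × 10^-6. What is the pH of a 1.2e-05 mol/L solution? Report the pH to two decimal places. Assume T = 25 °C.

pH = 8.55

C18H21NO3 + H2O ⇌ C18H22NO3+ + OH-
From the ICE table, Kb = [OH-]²/(1.2e-05 − [OH-]) = 1.5 × 10^-6.
Here C₀/Kb ≈ 8, so the small-[OH-] approximation fails. Use the quadratic:
[OH-] = (−Kb + √(Kb² + 4·Kb·C₀))/2 = 3.56 × 10^-6 M
pOH = 5.45, so pH = 14.00 − pOH = 8.55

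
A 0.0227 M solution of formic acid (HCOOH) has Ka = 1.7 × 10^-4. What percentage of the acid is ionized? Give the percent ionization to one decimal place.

HCOOH ⇌ HCOO- + H+; let x = [H+] at equilibrium.
Ka = x²/(C₀ − x); solving the quadratic gives x = 1.88 × 10^-3 M.
% ionization = x/C₀ × 100% = 1.88 × 10^-3/0.0227 × 100% = 8.3%

8.3%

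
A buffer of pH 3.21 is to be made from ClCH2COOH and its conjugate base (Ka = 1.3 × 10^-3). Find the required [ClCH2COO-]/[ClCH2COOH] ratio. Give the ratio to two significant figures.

ratio = 2.1

pKa = -log(1.3 × 10^-3) = 2.886
pH = pKa + log(r) ⇒ log(r) = 3.21 − 2.886 = +0.324
r = [ClCH2COO-]/[ClCH2COOH] = 10^(+0.324) = 2.11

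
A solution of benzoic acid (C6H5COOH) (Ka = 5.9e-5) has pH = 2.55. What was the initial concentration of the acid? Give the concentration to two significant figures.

C₀ = 1.4 × 10^-1 M

[H+] = 10^(-2.55) = 2.82 × 10^-3 M = x
Ka = x²/(C₀ − x) ⇒ C₀ = x + x²/Ka
C₀ = 2.82 × 10^-3 + (2.82 × 10^-3)²/(5.9 × 10^-5) = 1.38 × 10^-1 M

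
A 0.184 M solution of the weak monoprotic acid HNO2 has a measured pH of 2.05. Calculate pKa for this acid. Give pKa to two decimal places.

[H+] = 10^(-2.05) = 8.91 × 10^-3 M
At equilibrium [HA] = 0.184 − 8.91 × 10^-3 = 1.75 × 10^-1 M
Ka = [H+][A-]/[HA] = (8.91 × 10^-3)² / 1.75 × 10^-1 = 4.54 × 10^-4
pKa = -log(4.54 × 10^-4) = 3.34

pKa = 3.34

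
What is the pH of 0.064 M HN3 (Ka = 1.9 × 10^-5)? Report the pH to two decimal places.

pH = 2.96

HN3 ⇌ N3- + H+
Ka = [H+]²/(0.064 − [H+]) = 1.9 × 10^-5
Neglecting [H+] in the denominator: [H+] = √(1.9 × 10^-5 × 0.064) = 1.10 × 10^-3 M
([H+]/C₀ = 1.7% < 5%, so the approximation holds.)
pH = −log(1.10 × 10^-3) = 2.96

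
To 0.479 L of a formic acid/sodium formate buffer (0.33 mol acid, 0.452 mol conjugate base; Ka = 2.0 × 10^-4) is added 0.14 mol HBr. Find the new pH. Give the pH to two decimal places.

pH = 3.52

Added H+ converts HCOO- to HCOOH: HCOOH → 0.47 mol, HCOO- → 0.312 mol.
pKa = −log(2.0 × 10^-4) = 3.699
pH = pKa + log([A⁻]/[HA]) = 3.699 + log(0.312/0.47) = 3.699 -0.178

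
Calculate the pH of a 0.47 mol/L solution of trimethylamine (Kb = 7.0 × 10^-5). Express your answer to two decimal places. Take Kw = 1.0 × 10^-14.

(CH3)3N + H2O ⇌ (CH3)3NH+ + OH-
Kb = [OH-]²/(0.47 − [OH-]) = 7.0 × 10^-5
Since Kb ≪ C₀, [OH-] ≈ √(Kb·C₀) = 5.74 × 10^-3 M.
([OH-]/C₀ = 1.2% < 5%, so the approximation holds.)
pOH = 2.24, so pH = 14.00 − pOH = 11.76

pH = 11.76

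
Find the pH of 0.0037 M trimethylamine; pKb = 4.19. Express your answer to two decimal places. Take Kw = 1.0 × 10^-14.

pH = 10.66

(CH3)3N + H2O ⇌ (CH3)3NH+ + OH-
Kb = 10^(−4.19) = 6.46 × 10^-5
From the ICE table, Kb = [OH-]²/(0.0037 − [OH-]) = 6.46 × 10^-5.
Here C₀/Kb ≈ 57.3, so the small-[OH-] approximation fails. Use the quadratic:
[OH-] = (−Kb + √(Kb² + 4·Kb·C₀))/2 = 4.58 × 10^-4 M
pOH = 3.34, so pH = 14.00 − pOH = 10.66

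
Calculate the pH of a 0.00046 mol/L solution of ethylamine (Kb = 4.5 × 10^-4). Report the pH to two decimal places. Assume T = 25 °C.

pH = 10.45

C2H5NH2 + H2O ⇌ C2H5NH3+ + OH-
Let x = [OH-] at equilibrium. Kb = x²/(0.00046 − x).
Here C₀/Kb ≈ 1.02, so the small-x approximation fails. Use the quadratic:
x = (−Kb + √(Kb² + 4·Kb·C₀))/2 = 2.83 × 10^-4 M
pOH = 3.55, so pH = 14.00 − pOH = 10.45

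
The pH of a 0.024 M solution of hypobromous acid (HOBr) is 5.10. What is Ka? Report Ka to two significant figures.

Ka = 2.6 × 10^-9

[H+] = 10^(-5.10) = 7.94 × 10^-6 M
At equilibrium [HA] = 0.024 − 7.94 × 10^-6 = 2.40 × 10^-2 M
Ka = [H+][A-]/[HA] = (7.94 × 10^-6)² / 2.40 × 10^-2 = 2.6 × 10^-9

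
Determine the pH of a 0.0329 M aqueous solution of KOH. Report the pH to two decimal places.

pH = 12.52

KOH is a strong base; [OH-] = 0.0329 M.
pOH = -log(0.0329) = 1.48
pH = 14.00 - 1.48 = 12.52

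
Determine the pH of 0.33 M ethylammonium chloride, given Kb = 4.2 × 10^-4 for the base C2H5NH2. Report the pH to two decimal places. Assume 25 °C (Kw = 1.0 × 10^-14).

C2H5NH3+ is the conjugate acid of the weak base C2H5NH2.
Ka = Kw/Kb = 1.0×10^-14 / 4.2 × 10^-4 = 2.38 × 10^-11
Ka = [H+]²/(0.33 − [H+]) = 2.38 × 10^-11
Since Ka ≪ C₀, [H+] ≈ √(Ka·C₀) = 2.80 × 10^-6 M.
pH = −log[H+] = −log(2.80 × 10^-6) = 5.55

pH = 5.55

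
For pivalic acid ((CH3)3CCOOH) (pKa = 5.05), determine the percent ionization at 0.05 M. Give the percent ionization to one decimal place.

1.3%

(CH3)3CCOOH ⇌ (CH3)3CCOO- + H+; let x = [H+] at equilibrium.
Ka = 10^(−5.05) = 8.91 × 10^-6
x ≈ √(Ka·C₀) = √(8.91 × 10^-6 × 0.05) = 6.67 × 10^-4 M
Fraction ionized = 6.67 × 10^-4 / 0.05 = 0.0133 → 1.3%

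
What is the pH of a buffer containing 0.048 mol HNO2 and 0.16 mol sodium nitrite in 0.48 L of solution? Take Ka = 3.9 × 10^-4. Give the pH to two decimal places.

pKa = −log(3.9 × 10^-4) = 3.409
Using pH = pKa + log([base]/[acid]) with [base]/[acid] = 0.16/0.048:
pH = 3.409 + (+0.523) = 3.93

pH = 3.93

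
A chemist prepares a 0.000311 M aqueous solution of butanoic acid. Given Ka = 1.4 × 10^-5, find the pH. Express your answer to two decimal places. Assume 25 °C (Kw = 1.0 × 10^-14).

CH3(CH2)2COOH ⇌ CH3(CH2)2COO- + H+
Ka = [H+]²/(0.000311 − [H+]) = 1.4 × 10^-5
[H+] is not negligible relative to C₀; solve [H+]² + 1.4e-05·[H+] − 4.35e-09 = 0.
[H+] = (−Ka + √(Ka² + 4·Ka·C₀))/2 = 5.94 × 10^-5 M
pH = −log[H+] = −log(5.94 × 10^-5) = 4.23

pH = 4.23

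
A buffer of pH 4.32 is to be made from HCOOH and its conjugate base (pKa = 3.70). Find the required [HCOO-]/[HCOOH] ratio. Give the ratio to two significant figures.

pH = pKa + log(r) ⇒ log(r) = 4.32 − 3.70 = +0.62
r = [HCOO-]/[HCOOH] = 10^(+0.62) = 4.17

ratio = 4.2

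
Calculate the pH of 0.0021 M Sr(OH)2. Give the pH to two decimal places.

Sr(OH)2 is a strong base (each formula unit releases 2 OH-); [OH-] = 0.0042 M.
pOH = -log(0.0042) = 2.38
pH = 14.00 - 2.38 = 11.62

pH = 11.62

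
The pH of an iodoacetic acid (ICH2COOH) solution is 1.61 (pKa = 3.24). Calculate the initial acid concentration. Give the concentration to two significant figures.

[H+] = 10^(-1.61) = 2.45 × 10^-2 M = x
Ka = 10^(−3.24) = 5.75 × 10^-4
Ka = x²/(C₀ − x) ⇒ C₀ = x + x²/Ka
C₀ = 2.45 × 10^-2 + (2.45 × 10^-2)²/(5.75 × 10^-4) = 1.07 M

C₀ = 1.1 M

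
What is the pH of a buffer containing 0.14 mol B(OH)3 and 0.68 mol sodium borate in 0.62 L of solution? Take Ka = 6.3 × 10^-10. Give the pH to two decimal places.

pH = 9.89

pKa = −log(6.3 × 10^-10) = 9.201
pH = pKa + log([A⁻]/[HA]) = 9.201 + log(0.68/0.14)
pH = 9.201 + (+0.686) = 9.89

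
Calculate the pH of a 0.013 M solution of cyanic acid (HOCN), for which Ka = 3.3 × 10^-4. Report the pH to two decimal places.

pH = 2.72

HOCN ⇌ OCN- + H+
From the ICE table, Ka = [H+]²/(0.013 − [H+]) = 3.3 × 10^-4.
[H+] is not negligible relative to C₀; solve [H+]² + 0.00033·[H+] − 4.29e-06 = 0.
[H+] = (−Ka + √(Ka² + 4·Ka·C₀))/2 = 1.91 × 10^-3 M
pH = −log[H+] = −log(1.91 × 10^-3) = 2.72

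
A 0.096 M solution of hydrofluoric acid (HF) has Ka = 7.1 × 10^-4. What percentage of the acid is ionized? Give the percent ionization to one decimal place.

8.2%

HF ⇌ F- + H+; let x = [H+] at equilibrium.
Ka = x²/(C₀ − x); solving the quadratic gives x = 7.91 × 10^-3 M.
Fraction ionized = 7.91 × 10^-3 / 0.096 = 0.0824 → 8.2%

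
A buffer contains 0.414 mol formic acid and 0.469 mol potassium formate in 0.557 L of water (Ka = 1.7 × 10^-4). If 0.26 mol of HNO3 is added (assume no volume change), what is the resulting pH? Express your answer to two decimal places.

Added H+ converts HCOO- to HCOOH: HCOOH → 0.674 mol, HCOO- → 0.209 mol.
pKa = −log(1.7 × 10^-4) = 3.770
Henderson–Hasselbalch with mole ratio 0.209/0.674: pH = 3.770 + (-0.509)

pH = 3.26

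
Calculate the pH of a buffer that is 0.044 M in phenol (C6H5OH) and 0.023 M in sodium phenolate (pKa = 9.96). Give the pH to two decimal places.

pH = 9.68

Henderson–Hasselbalch: pH = pKa + log([C6H5O-]/[C6H5OH]) = 9.96 + log(0.023/0.044)
pH = 9.96 + (-0.282) = 9.68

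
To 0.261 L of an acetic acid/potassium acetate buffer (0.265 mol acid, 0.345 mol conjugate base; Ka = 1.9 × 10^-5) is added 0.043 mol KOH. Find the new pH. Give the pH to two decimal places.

After neutralization: n(CH3COOH) = 0.222 mol, n(CH3COO-) = 0.388 mol.
pKa = −log(1.9 × 10^-5) = 4.721
Henderson–Hasselbalch with mole ratio 0.388/0.222: pH = 4.721 + (+0.242)

pH = 4.96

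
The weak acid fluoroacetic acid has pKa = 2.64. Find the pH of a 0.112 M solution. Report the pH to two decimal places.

FCH2COOH ⇌ FCH2COO- + H+
Ka = 10^(−2.64) = 2.29 × 10^-3
Ka = [H+]²/(0.112 − [H+]) = 2.29 × 10^-3
Here C₀/Ka ≈ 48.9, so the small-[H+] approximation fails. Use the quadratic:
[H+] = (−Ka + √(Ka² + 4·Ka·C₀))/2 = 1.49 × 10^-2 M
pH = −log[H+] = −log(1.49 × 10^-2) = 1.83

pH = 1.83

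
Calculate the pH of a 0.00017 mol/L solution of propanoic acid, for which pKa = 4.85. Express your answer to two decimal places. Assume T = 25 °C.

pH = 4.37

CH3CH2COOH ⇌ CH3CH2COO- + H+
Ka = 10^(−4.85) = 1.41 × 10^-5
From the ICE table, Ka = [H+]²/(0.00017 − [H+]) = 1.41 × 10^-5.
The 5% rule fails; solving [H+]² + Ka·[H+] − Ka·C₀ = 0 exactly:
[H+] = (−Ka + √(Ka² + 4·Ka·C₀))/2 = 4.24 × 10^-5 M
pH = −log(4.24 × 10^-5) = 4.37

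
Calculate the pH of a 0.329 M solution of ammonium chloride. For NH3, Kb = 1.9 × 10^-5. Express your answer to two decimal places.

pH = 4.88

NH4+ is the conjugate acid of the weak base NH3.
Ka = Kw/Kb = 1.0×10^-14 / 1.9 × 10^-5 = 5.26 × 10^-10
Let x = [H+] at equilibrium. Ka = x²/(0.329 − x).
Assume x ≪ 0.329: x ≈ √(5.26 × 10^-10 × 0.329) = 1.32 × 10^-5 M
Check: 0.004% ionized — well under 5%, approximation valid.
pH = −log(1.32 × 10^-5) = 4.88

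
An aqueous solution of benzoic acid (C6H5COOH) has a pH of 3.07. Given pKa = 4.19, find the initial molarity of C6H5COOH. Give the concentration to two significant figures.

C₀ = 1.2 × 10^-2 M

[H+] = 10^(-3.07) = 8.51 × 10^-4 M = x
Ka = 10^(−4.19) = 6.46 × 10^-5
Ka = x²/(C₀ − x) ⇒ C₀ = x + x²/Ka
C₀ = 8.51 × 10^-4 + (8.51 × 10^-4)²/(6.46 × 10^-5) = 1.21 × 10^-2 M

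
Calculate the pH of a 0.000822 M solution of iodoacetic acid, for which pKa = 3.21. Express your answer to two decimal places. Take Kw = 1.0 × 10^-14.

pH = 3.33

ICH2COOH ⇌ ICH2COO- + H+
Ka = 10^(−3.21) = 6.17 × 10^-4
From the ICE table, Ka = [H+]²/(0.000822 − [H+]) = 6.17 × 10^-4.
The 5% rule fails; solving [H+]² + Ka·[H+] − Ka·C₀ = 0 exactly:
[H+] = (−Ka + √(Ka² + 4·Ka·C₀))/2 = 4.68 × 10^-4 M
pH = −log[H+] = −log(4.68 × 10^-4) = 3.33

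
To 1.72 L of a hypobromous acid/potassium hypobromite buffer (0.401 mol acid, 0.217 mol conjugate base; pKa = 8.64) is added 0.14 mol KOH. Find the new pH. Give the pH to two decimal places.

OH- converts HOBr to OBr-: HOBr → 0.261 mol, OBr- → 0.357 mol.
pH = pKa + log([A⁻]/[HA]) = 8.64 + log(0.357/0.261) = 8.64 +0.136

pH = 8.78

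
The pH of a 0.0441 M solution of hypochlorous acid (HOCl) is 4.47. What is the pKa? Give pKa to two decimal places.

pKa = 7.58

[H+] = 10^(-4.47) = 3.39 × 10^-5 M
At equilibrium [HA] = 0.0441 − 3.39 × 10^-5 = 4.41 × 10^-2 M
Ka = [H+][A-]/[HA] = (3.39 × 10^-5)² / 4.41 × 10^-2 = 2.61 × 10^-8
pKa = -log(2.61 × 10^-8) = 7.58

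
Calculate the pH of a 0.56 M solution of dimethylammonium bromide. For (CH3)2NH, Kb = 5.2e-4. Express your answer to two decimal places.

(CH3)2NH2+ is the conjugate acid of the weak base (CH3)2NH.
Ka = Kw/Kb = 1.0×10^-14 / 5.2 × 10^-4 = 1.92 × 10^-11
Let x = [H+] at equilibrium. Ka = x²/(0.56 − x).
Assume x ≪ 0.56: x ≈ √(1.92 × 10^-11 × 0.56) = 3.28 × 10^-6 M
pH = −log(3.28 × 10^-6) = 5.48

pH = 5.48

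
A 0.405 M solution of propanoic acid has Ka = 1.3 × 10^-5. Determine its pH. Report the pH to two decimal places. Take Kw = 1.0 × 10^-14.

pH = 2.64

CH3CH2COOH ⇌ CH3CH2COO- + H+
Ka = x²/(0.405 − x) = 1.3 × 10^-5
Assume x ≪ 0.405: x ≈ √(1.3 × 10^-5 × 0.405) = 2.29 × 10^-3 M
(x/C₀ = 0.57% < 5%, so the approximation holds.)
pH = −log[H+] = −log(2.29 × 10^-3) = 2.64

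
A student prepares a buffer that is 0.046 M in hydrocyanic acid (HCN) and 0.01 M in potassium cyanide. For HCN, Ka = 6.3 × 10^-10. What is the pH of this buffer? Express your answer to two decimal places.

pKa = −log(6.3 × 10^-10) = 9.201
Using pH = pKa + log([base]/[acid]) with [base]/[acid] = 0.01/0.046:
pH = 9.201 + (-0.663) = 8.54

pH = 8.54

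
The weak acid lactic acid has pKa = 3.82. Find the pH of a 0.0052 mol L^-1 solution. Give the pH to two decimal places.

pH = 3.09

CH3CH(OH)COOH ⇌ CH3CH(OH)COO- + H+
Ka = 10^(−3.82) = 1.51 × 10^-4
Ka = x²/(0.0052 − x) = 1.51 × 10^-4
Here C₀/Ka ≈ 34.4, so the small-x approximation fails. Use the quadratic:
x = [−0.000151 + √(0.000151² + 3.14e-06)]/2 = 8.14 × 10^-4 M
pH = −log(8.14 × 10^-4) = 3.09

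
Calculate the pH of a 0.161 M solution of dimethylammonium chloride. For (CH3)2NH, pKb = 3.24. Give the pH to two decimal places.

pH = 5.78

(CH3)2NH2+ is the conjugate acid of the weak base (CH3)2NH.
Kb = 10^(−3.24) = 5.75 × 10^-4
Ka = Kw/Kb = 1.0×10^-14 / 5.75 × 10^-4 = 1.74 × 10^-11
Ka = x²/(0.161 − x) = 1.74 × 10^-11
Assume x ≪ 0.161: x ≈ √(1.74 × 10^-11 × 0.161) = 1.67 × 10^-6 M
Check: 0.001% ionized — well under 5%, approximation valid.
pH = −log[H+] = −log(1.67 × 10^-6) = 5.78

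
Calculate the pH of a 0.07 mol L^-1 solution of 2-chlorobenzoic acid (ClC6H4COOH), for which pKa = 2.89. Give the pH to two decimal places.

ClC6H4COOH ⇌ ClC6H4COO- + H+
Ka = 10^(−2.89) = 1.29 × 10^-3
From the ICE table, Ka = [H+]²/(0.07 − [H+]) = 1.29 × 10^-3.
Here C₀/Ka ≈ 54.3, so the small-[H+] approximation fails. Use the quadratic:
[H+] = [−0.00129 + √(0.00129² + 0.000361)]/2 = 8.88 × 10^-3 M
pH = −log[H+] = −log(8.88 × 10^-3) = 2.05

pH = 2.05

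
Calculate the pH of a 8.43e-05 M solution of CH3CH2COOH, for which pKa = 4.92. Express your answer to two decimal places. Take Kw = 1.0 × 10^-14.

CH3CH2COOH ⇌ CH3CH2COO- + H+
Ka = 10^(−4.92) = 1.20 × 10^-5
Ka = x²/(8.43e-05 − x) = 1.20 × 10^-5
The 5% rule fails; solving x² + Ka·x − Ka·C₀ = 0 exactly:
x = [−1.2e-05 + √(1.2e-05² + 4.05e-09)]/2 = 2.64 × 10^-5 M
pH = −log(2.64 × 10^-5) = 4.58

pH = 4.58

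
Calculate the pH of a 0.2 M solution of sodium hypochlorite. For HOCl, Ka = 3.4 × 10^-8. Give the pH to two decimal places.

OCl- is the conjugate base of the weak acid HOCl.
Kb = Kw/Ka = 1.0×10^-14 / 3.4 × 10^-8 = 2.94 × 10^-7
From the ICE table, Kb = [OH-]²/(0.2 − [OH-]) = 2.94 × 10^-7.
Neglecting [OH-] in the denominator: [OH-] = √(2.94 × 10^-7 × 0.2) = 2.42 × 10^-4 M
([OH-]/C₀ = 0.12% < 5%, so the approximation holds.)
pOH = 3.62, so pH = 14.00 − pOH = 10.38

pH = 10.38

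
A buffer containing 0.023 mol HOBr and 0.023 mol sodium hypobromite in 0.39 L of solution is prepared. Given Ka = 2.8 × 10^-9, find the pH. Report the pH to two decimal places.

pH = 8.55

pKa = −log(2.8 × 10^-9) = 8.553
Henderson–Hasselbalch: pH = pKa + log([OBr-]/[HOBr]) = 8.553 + log(0.023/0.023)
pH = 8.553 + (+0.000) = 8.55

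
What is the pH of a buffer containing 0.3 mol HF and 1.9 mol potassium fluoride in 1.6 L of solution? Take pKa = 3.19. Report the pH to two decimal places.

pH = pKa + log([A⁻]/[HA]) = 3.19 + log(1.9/0.3)
pH = 3.19 + (+0.802) = 3.99

pH = 3.99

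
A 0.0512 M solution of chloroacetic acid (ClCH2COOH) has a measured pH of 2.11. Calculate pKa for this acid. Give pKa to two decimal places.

[H+] = 10^(-2.11) = 7.76 × 10^-3 M
At equilibrium [HA] = 0.0512 − 7.76 × 10^-3 = 4.34 × 10^-2 M
Ka = [H+][A-]/[HA] = (7.76 × 10^-3)² / 4.34 × 10^-2 = 1.39 × 10^-3
pKa = -log(1.39 × 10^-3) = 2.86

pKa = 2.86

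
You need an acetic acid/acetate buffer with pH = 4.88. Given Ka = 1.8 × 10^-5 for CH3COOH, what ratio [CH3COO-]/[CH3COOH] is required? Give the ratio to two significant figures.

ratio = 1.4

pKa = -log(1.8 × 10^-5) = 4.745
pH = pKa + log(r) ⇒ log(r) = 4.88 − 4.745 = +0.135
r = [CH3COO-]/[CH3COOH] = 10^(+0.135) = 1.36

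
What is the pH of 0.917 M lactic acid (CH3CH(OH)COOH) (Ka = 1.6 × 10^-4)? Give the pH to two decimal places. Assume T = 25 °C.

pH = 1.92

CH3CH(OH)COOH ⇌ CH3CH(OH)COO- + H+
From the ICE table, Ka = [H+]²/(0.917 − [H+]) = 1.6 × 10^-4.
Assume [H+] ≪ 0.917: [H+] ≈ √(1.6 × 10^-4 × 0.917) = 1.21 × 10^-2 M
Check: 1.3% ionized — well under 5%, approximation valid.
pH = −log(1.21 × 10^-2) = 1.92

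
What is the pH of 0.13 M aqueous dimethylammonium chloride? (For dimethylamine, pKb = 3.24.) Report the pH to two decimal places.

pH = 5.82

(CH3)2NH2+ is the conjugate acid of the weak base (CH3)2NH.
Kb = 10^(−3.24) = 5.75 × 10^-4
Ka = Kw/Kb = 1.0×10^-14 / 5.75 × 10^-4 = 1.74 × 10^-11
Let x = [H+] at equilibrium. Ka = x²/(0.13 − x).
Assume x ≪ 0.13: x ≈ √(1.74 × 10^-11 × 0.13) = 1.50 × 10^-6 M
(x/C₀ = 0.0012% < 5%, so the approximation holds.)
pH = −log(1.50 × 10^-6) = 5.82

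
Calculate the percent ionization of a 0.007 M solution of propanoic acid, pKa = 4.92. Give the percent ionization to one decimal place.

4.1%

CH3CH2COOH ⇌ CH3CH2COO- + H+; let x = [H+] at equilibrium.
Ka = 10^(−4.92) = 1.20 × 10^-5
x ≈ √(Ka·C₀) = √(1.20 × 10^-5 × 0.007) = 2.90 × 10^-4 M
% ionization = x/C₀ × 100% = 2.90 × 10^-4/0.007 × 100% = 4.1%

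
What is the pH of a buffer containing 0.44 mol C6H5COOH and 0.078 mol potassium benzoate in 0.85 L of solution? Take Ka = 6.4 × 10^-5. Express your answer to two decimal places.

pKa = −log(6.4 × 10^-5) = 4.194
pH = pKa + log([A⁻]/[HA]) = 4.194 + log(0.078/0.44)
pH = 4.194 + (-0.751) = 3.44

pH = 3.44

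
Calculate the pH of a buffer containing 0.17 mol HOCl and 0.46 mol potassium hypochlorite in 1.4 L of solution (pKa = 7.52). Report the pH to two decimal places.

pH = 7.95

Henderson–Hasselbalch: pH = pKa + log([OCl-]/[HOCl]) = 7.52 + log(0.46/0.17)
pH = 7.52 + (+0.432) = 7.95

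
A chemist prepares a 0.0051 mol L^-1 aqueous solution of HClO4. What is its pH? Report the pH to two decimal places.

pH = 2.29

HClO4 is a strong acid and dissociates completely, so [H+] = 0.0051 M.
pH = -log(0.0051) = 2.29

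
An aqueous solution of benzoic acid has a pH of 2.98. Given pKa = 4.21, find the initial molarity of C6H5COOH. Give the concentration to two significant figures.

[H+] = 10^(-2.98) = 1.05 × 10^-3 M = x
Ka = 10^(−4.21) = 6.17 × 10^-5
Ka = x²/(C₀ − x) ⇒ C₀ = x + x²/Ka
C₀ = 1.05 × 10^-3 + (1.05 × 10^-3)²/(6.17 × 10^-5) = 1.89 × 10^-2 M

C₀ = 1.9 × 10^-2 M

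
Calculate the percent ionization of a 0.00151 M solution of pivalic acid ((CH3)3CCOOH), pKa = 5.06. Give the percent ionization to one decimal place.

7.3%

(CH3)3CCOOH ⇌ (CH3)3CCOO- + H+; let x = [H+] at equilibrium.
Ka = 10^(−5.06) = 8.71 × 10^-6
Solve x² + 8.71e-06x − 1.32e-08 = 0 → x = 1.10 × 10^-4 M
Fraction ionized = 1.10 × 10^-4 / 0.00151 = 0.0728 → 7.3%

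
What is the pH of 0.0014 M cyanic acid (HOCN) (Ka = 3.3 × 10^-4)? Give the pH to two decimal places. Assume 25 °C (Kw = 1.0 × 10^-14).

HOCN ⇌ OCN- + H+
From the ICE table, Ka = x²/(0.0014 − x) = 3.3 × 10^-4.
The 5% rule fails; solving x² + Ka·x − Ka·C₀ = 0 exactly:
x = [−0.00033 + √(0.00033² + 1.85e-06)]/2 = 5.34 × 10^-4 M
pH = −log[H+] = −log(5.34 × 10^-4) = 3.27

pH = 3.27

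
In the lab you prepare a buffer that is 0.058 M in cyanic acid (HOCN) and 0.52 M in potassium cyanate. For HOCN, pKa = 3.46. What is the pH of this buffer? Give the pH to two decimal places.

pH = pKa + log([A⁻]/[HA]) = 3.46 + log(0.52/0.058)
pH = 3.46 + (+0.953) = 4.41

pH = 4.41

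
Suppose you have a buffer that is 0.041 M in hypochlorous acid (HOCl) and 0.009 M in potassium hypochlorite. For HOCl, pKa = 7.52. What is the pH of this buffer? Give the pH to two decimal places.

pH = 6.86

Henderson–Hasselbalch: pH = pKa + log([OCl-]/[HOCl]) = 7.52 + log(0.009/0.041)
pH = 7.52 + (-0.659) = 6.86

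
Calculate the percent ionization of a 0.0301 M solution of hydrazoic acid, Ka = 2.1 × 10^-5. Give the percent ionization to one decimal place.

2.6%

HN3 ⇌ N3- + H+; let x = [H+] at equilibrium.
x ≈ √(Ka·C₀) = √(2.1 × 10^-5 × 0.0301) = 7.95 × 10^-4 M
Fraction ionized = 7.95 × 10^-4 / 0.0301 = 0.0264 → 2.6%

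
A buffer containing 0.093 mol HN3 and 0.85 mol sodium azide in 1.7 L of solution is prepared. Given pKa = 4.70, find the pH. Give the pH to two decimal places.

pH = 5.66

pH = pKa + log([A⁻]/[HA]) = 4.70 + log(0.85/0.093)
pH = 4.70 + (+0.961) = 5.66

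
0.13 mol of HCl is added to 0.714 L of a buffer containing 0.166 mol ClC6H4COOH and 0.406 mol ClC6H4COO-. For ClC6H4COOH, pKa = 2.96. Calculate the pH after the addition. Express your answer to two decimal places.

pH = 2.93

Added H+ converts ClC6H4COO- to ClC6H4COOH: ClC6H4COOH → 0.296 mol, ClC6H4COO- → 0.276 mol.
pH = pKa + log(n_ClC6H4COO-/n_ClC6H4COOH) = 2.96 + log(0.276/0.296) = 2.96 + (-0.030)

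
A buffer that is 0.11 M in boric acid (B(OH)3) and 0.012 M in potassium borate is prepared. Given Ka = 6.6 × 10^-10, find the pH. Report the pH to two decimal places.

pH = 8.22

pKa = −log(6.6 × 10^-10) = 9.180
Using pH = pKa + log([base]/[acid]) with [base]/[acid] = 0.012/0.11:
pH = 9.180 + (-0.962) = 8.22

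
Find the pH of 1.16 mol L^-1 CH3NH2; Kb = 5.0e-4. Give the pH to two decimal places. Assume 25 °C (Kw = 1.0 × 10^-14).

CH3NH2 + H2O ⇌ CH3NH3+ + OH-
Let x = [OH-] at equilibrium. Kb = x²/(1.16 − x).
Since Kb ≪ C₀, x ≈ √(Kb·C₀) = 2.41 × 10^-2 M.
(x/C₀ = 2.1% < 5%, so the approximation holds.)
pOH = 1.62, so pH = 14.00 − pOH = 12.38

pH = 12.38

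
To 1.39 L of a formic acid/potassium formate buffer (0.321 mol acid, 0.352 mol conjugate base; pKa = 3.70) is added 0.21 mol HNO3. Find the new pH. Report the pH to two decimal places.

pH = 3.13

After neutralization: n(HCOOH) = 0.531 mol, n(HCOO-) = 0.142 mol.
pH = pKa + log(n_HCOO-/n_HCOOH) = 3.70 + log(0.142/0.531) = 3.70 + (-0.573)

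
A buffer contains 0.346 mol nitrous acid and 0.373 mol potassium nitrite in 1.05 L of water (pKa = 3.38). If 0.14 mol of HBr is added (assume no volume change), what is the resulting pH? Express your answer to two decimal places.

After neutralization: n(HNO2) = 0.486 mol, n(NO2-) = 0.233 mol.
Henderson–Hasselbalch with mole ratio 0.233/0.486: pH = 3.38 + (-0.319)

pH = 3.06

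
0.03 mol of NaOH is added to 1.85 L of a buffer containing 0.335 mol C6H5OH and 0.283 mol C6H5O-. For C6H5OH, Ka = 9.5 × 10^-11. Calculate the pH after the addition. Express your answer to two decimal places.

pH = 10.03

After neutralization: n(C6H5OH) = 0.305 mol, n(C6H5O-) = 0.313 mol.
pKa = −log(9.5 × 10^-11) = 10.022
pH = pKa + log(n_C6H5O-/n_C6H5OH) = 10.022 + log(0.313/0.305) = 10.022 + (+0.011)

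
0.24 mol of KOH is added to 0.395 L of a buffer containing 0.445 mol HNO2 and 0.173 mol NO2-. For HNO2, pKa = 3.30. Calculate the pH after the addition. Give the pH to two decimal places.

After neutralization: n(HNO2) = 0.205 mol, n(NO2-) = 0.413 mol.
pH = pKa + log([A⁻]/[HA]) = 3.30 + log(0.413/0.205) = 3.30 +0.304

pH = 3.60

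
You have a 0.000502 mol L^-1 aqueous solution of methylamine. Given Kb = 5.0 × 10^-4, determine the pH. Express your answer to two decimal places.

pH = 10.49

CH3NH2 + H2O ⇌ CH3NH3+ + OH-
Kb = x²/(0.000502 − x) = 5.0 × 10^-4
x is not negligible relative to C₀; solve x² + 0.0005·x − 2.51e-07 = 0.
x = (−Kb + √(Kb² + 4·Kb·C₀))/2 = 3.10 × 10^-4 M
pOH = −log(3.10 × 10^-4) = 3.51; pH = 14.00 − 3.51 = 10.49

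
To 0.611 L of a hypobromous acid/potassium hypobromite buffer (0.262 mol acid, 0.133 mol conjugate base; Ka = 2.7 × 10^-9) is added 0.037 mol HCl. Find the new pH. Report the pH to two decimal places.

pH = 8.08

After neutralization: n(HOBr) = 0.299 mol, n(OBr-) = 0.096 mol.
pKa = −log(2.7 × 10^-9) = 8.569
pH = pKa + log(n_OBr-/n_HOBr) = 8.569 + log(0.096/0.299) = 8.569 + (-0.493)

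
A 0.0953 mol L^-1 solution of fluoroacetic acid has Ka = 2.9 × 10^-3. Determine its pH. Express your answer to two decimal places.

FCH2COOH ⇌ FCH2COO- + H+
Ka = x²/(0.0953 − x) = 2.9 × 10^-3
Here C₀/Ka ≈ 32.9, so the small-x approximation fails. Use the quadratic:
x = (−Ka + √(Ka² + 4·Ka·C₀))/2 = 1.52 × 10^-2 M
pH = −log[H+] = −log(1.52 × 10^-2) = 1.82

pH = 1.82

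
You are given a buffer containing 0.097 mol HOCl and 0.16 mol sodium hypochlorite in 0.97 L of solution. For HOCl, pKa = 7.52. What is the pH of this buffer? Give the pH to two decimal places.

Henderson–Hasselbalch: pH = pKa + log([OCl-]/[HOCl]) = 7.52 + log(0.16/0.097)
pH = 7.52 + (+0.217) = 7.74

pH = 7.74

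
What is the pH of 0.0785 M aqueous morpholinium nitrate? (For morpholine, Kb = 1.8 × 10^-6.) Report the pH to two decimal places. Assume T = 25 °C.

C4H8ONH2+ is the conjugate acid of the weak base C4H8ONH.
Ka = Kw/Kb = 1.0×10^-14 / 1.8 × 10^-6 = 5.56 × 10^-9
Ka = [H+]²/(0.0785 − [H+]) = 5.56 × 10^-9
Since Ka ≪ C₀, [H+] ≈ √(Ka·C₀) = 2.09 × 10^-5 M.
([H+]/C₀ = 0.027% < 5%, so the approximation holds.)
pH = −log[H+] = −log(2.09 × 10^-5) = 4.68

pH = 4.68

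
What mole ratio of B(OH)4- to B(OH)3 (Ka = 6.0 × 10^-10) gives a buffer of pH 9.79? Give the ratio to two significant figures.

pKa = -log(6.0 × 10^-10) = 9.222
pH = pKa + log(r) ⇒ log(r) = 9.79 − 9.222 = +0.568
r = [B(OH)4-]/[B(OH)3] = 10^(+0.568) = 3.7

ratio = 3.7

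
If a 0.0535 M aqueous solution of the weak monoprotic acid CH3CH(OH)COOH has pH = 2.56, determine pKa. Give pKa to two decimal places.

[H+] = 10^(-2.56) = 2.75 × 10^-3 M
At equilibrium [HA] = 0.0535 − 2.75 × 10^-3 = 5.07 × 10^-2 M
Ka = [H+][A-]/[HA] = (2.75 × 10^-3)² / 5.07 × 10^-2 = 1.49 × 10^-4
pKa = -log(1.49 × 10^-4) = 3.83

pKa = 3.83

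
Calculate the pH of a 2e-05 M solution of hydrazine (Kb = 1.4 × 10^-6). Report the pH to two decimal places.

N2H4 + H2O ⇌ N2H5+ + OH-
From the ICE table, Kb = [OH-]²/(2e-05 − [OH-]) = 1.4 × 10^-6.
The 5% rule fails; solving [OH-]² + Kb·[OH-] − Kb·C₀ = 0 exactly:
[OH-] = [−1.4e-06 + √(1.4e-06² + 1.12e-10)]/2 = 4.64 × 10^-6 M
pOH = −log(4.64 × 10^-6) = 5.33; pH = 14.00 − 5.33 = 8.67

pH = 8.67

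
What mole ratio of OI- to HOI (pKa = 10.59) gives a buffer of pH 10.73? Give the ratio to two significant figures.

ratio = 1.4

pH = pKa + log(r) ⇒ log(r) = 10.73 − 10.59 = +0.14
r = [OI-]/[HOI] = 10^(+0.14) = 1.38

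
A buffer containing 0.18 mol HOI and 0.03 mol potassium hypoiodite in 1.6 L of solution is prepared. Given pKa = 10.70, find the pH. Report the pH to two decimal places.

pH = 9.92

Henderson–Hasselbalch: pH = pKa + log([OI-]/[HOI]) = 10.70 + log(0.03/0.18)
pH = 10.70 + (-0.778) = 9.92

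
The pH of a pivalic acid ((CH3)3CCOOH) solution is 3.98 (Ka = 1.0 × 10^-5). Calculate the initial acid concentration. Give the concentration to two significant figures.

[H+] = 10^(-3.98) = 1.05 × 10^-4 M = x
Ka = x²/(C₀ − x) ⇒ C₀ = x + x²/Ka
C₀ = 1.05 × 10^-4 + (1.05 × 10^-4)²/(1.0 × 10^-5) = 1.21 × 10^-3 M

C₀ = 1.2 × 10^-3 M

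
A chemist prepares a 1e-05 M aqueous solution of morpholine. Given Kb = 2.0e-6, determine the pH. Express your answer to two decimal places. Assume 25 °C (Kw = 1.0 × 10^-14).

pH = 8.55

C4H8ONH + H2O ⇌ C4H8ONH2+ + OH-
From the ICE table, Kb = [OH-]²/(1e-05 − [OH-]) = 2.0 × 10^-6.
The 5% rule fails; solving [OH-]² + Kb·[OH-] − Kb·C₀ = 0 exactly:
[OH-] = [−2e-06 + √(2e-06² + 8e-11)]/2 = 3.58 × 10^-6 M
pOH = −log(3.58 × 10^-6) = 5.45; pH = 14.00 − 5.45 = 8.55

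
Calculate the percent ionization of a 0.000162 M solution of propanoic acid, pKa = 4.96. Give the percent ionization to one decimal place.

CH3CH2COOH ⇌ CH3CH2COO- + H+; let x = [H+] at equilibrium.
Ka = 10^(−4.96) = 1.10 × 10^-5
Ka = x²/(C₀ − x); solving the quadratic gives x = 3.71 × 10^-5 M.
Fraction ionized = 3.71 × 10^-5 / 0.000162 = 0.2290 → 22.9%

22.9%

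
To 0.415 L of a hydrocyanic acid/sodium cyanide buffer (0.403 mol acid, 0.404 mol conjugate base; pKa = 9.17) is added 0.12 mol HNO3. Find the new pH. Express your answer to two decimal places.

pH = 8.90

Added H+ converts CN- to HCN: HCN → 0.523 mol, CN- → 0.284 mol.
Henderson–Hasselbalch with mole ratio 0.284/0.523: pH = 9.17 + (-0.265)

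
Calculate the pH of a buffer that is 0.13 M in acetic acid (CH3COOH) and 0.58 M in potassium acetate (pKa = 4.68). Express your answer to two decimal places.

pH = 5.33

pH = pKa + log([A⁻]/[HA]) = 4.68 + log(0.58/0.13)
pH = 4.68 + (+0.649) = 5.33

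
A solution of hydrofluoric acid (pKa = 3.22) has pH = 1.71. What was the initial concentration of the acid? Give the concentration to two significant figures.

C₀ = 6.5 × 10^-1 M

[H+] = 10^(-1.71) = 1.95 × 10^-2 M = x
Ka = 10^(−3.22) = 6.03 × 10^-4
Ka = x²/(C₀ − x) ⇒ C₀ = x + x²/Ka
C₀ = 1.95 × 10^-2 + (1.95 × 10^-2)²/(6.03 × 10^-4) = 6.50 × 10^-1 M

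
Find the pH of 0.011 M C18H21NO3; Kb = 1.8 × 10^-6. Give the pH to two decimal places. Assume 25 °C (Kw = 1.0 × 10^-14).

C18H21NO3 + H2O ⇌ C18H22NO3+ + OH-
From the ICE table, Kb = [OH-]²/(0.011 − [OH-]) = 1.8 × 10^-6.
Assume [OH-] ≪ 0.011: [OH-] ≈ √(1.8 × 10^-6 × 0.011) = 1.41 × 10^-4 M
pOH = 3.85, so pH = 14.00 − pOH = 10.15

pH = 10.15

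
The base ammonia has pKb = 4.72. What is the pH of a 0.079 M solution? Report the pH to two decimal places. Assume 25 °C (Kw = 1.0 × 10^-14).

pH = 11.09

NH3 + H2O ⇌ NH4+ + OH-
Kb = 10^(−4.72) = 1.91 × 10^-5
From the ICE table, Kb = [OH-]²/(0.079 − [OH-]) = 1.91 × 10^-5.
Since Kb ≪ C₀, [OH-] ≈ √(Kb·C₀) = 1.23 × 10^-3 M.
pOH = −log(1.23 × 10^-3) = 2.91; pH = 14.00 − 2.91 = 11.09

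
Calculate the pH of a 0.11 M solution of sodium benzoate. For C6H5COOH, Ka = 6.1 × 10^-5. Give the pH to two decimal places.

C6H5COO- is the conjugate base of the weak acid C6H5COOH.
Kb = Kw/Ka = 1.0×10^-14 / 6.1 × 10^-5 = 1.64 × 10^-10
From the ICE table, Kb = [OH-]²/(0.11 − [OH-]) = 1.64 × 10^-10.
Assume [OH-] ≪ 0.11: [OH-] ≈ √(1.64 × 10^-10 × 0.11) = 4.25 × 10^-6 M
pOH = −log(4.25 × 10^-6) = 5.37; pH = 14.00 − 5.37 = 8.63

pH = 8.63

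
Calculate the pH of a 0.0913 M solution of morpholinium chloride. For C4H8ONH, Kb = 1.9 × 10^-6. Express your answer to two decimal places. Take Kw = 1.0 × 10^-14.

C4H8ONH2+ is the conjugate acid of the weak base C4H8ONH.
Ka = Kw/Kb = 1.0×10^-14 / 1.9 × 10^-6 = 5.26 × 10^-9
Ka = [H+]²/(0.0913 − [H+]) = 5.26 × 10^-9
Since Ka ≪ C₀, [H+] ≈ √(Ka·C₀) = 2.19 × 10^-5 M.
Check: 0.024% ionized — well under 5%, approximation valid.
pH = −log[H+] = −log(2.19 × 10^-5) = 4.66

pH = 4.66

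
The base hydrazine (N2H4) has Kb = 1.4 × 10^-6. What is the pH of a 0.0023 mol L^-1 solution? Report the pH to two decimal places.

pH = 9.75

N2H4 + H2O ⇌ N2H5+ + OH-
Kb = x²/(0.0023 − x) = 1.4 × 10^-6
Neglecting x in the denominator: x = √(1.4 × 10^-6 × 0.0023) = 5.67 × 10^-5 M
pOH = −log(5.67 × 10^-5) = 4.25; pH = 14.00 − 4.25 = 9.75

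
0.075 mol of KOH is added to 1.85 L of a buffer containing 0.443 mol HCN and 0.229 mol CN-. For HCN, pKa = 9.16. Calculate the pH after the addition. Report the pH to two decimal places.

pH = 9.08

OH- converts HCN to CN-: HCN → 0.368 mol, CN- → 0.304 mol.
pH = pKa + log([A⁻]/[HA]) = 9.16 + log(0.304/0.368) = 9.16 -0.083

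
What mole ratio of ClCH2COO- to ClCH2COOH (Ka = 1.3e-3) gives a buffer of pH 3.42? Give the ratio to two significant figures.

pKa = -log(1.3 × 10^-3) = 2.886
pH = pKa + log(r) ⇒ log(r) = 3.42 − 2.886 = +0.534
r = [ClCH2COO-]/[ClCH2COOH] = 10^(+0.534) = 3.42

ratio = 3.4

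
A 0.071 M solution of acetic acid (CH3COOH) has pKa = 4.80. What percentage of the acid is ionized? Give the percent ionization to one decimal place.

1.5%

CH3COOH ⇌ CH3COO- + H+; let x = [H+] at equilibrium.
Ka = 10^(−4.80) = 1.58 × 10^-5
x ≈ √(Ka·C₀) = √(1.58 × 10^-5 × 0.071) = 1.06 × 10^-3 M
% ionization = x/C₀ × 100% = 1.06 × 10^-3/0.071 × 100% = 1.5%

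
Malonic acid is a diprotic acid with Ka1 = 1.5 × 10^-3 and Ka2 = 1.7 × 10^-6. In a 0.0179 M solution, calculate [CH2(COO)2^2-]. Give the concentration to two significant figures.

1.7 × 10^-6 M

First ionization gives [H+] ≈ [CH2(COOH)COO-] = 4.49 × 10^-3 M.
Second step: Ka2 = [H+][CH2(COO)2^2-]/[CH2(COOH)COO-] ≈ [CH2(COO)2^2-] (since [H+] ≈ [CH2(COOH)COO-]).
So [CH2(COO)2^2-] ≈ Ka2.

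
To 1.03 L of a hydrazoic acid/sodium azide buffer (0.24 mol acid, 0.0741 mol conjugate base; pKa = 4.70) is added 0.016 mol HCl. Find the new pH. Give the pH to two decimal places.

pH = 4.06

Added H+ converts N3- to HN3: HN3 → 0.256 mol, N3- → 0.0581 mol.
pH = pKa + log(n_N3-/n_HN3) = 4.70 + log(0.0581/0.256) = 4.70 + (-0.644)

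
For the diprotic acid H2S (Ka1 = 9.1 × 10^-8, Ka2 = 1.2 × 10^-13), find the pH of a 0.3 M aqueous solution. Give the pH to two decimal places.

Since Ka1 ≫ Ka2, the first ionization dominates [H+].
Ka1 = x²/(0.3 − x) = 9.1 × 10^-8
x ≈ √(9.1 × 10^-8 × 0.3) = 1.65 × 10^-4 M
pH = −log(1.65 × 10^-4) = 3.78

pH = 3.78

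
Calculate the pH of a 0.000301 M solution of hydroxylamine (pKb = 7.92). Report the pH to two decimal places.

NH2OH + H2O ⇌ NH3OH+ + OH-
Kb = 10^(−7.92) = 1.20 × 10^-8
Kb = [OH-]²/(0.000301 − [OH-]) = 1.20 × 10^-8
Assume [OH-] ≪ 0.000301: [OH-] ≈ √(1.20 × 10^-8 × 0.000301) = 1.90 × 10^-6 M
pOH = −log(1.90 × 10^-6) = 5.72; pH = 14.00 − 5.72 = 8.28

pH = 8.28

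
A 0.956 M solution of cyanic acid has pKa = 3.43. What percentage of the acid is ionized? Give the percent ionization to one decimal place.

HOCN ⇌ OCN- + H+; let x = [H+] at equilibrium.
Ka = 10^(−3.43) = 3.72 × 10^-4
x ≈ √(Ka·C₀) = √(3.72 × 10^-4 × 0.956) = 1.89 × 10^-2 M
% ionization = x/C₀ × 100% = 1.89 × 10^-2/0.956 × 100% = 2.0%

2.0%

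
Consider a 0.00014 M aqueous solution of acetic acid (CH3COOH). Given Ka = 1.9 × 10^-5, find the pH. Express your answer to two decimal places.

pH = 4.37

CH3COOH ⇌ CH3COO- + H+
From the ICE table, Ka = [H+]²/(0.00014 − [H+]) = 1.9 × 10^-5.
The 5% rule fails; solving [H+]² + Ka·[H+] − Ka·C₀ = 0 exactly:
[H+] = (−Ka + √(Ka² + 4·Ka·C₀))/2 = 4.29 × 10^-5 M
pH = −log[H+] = −log(4.29 × 10^-5) = 4.37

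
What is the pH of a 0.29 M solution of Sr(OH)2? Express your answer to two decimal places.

Sr(OH)2 is a strong base (each formula unit releases 2 OH-); [OH-] = 0.58 M.
pOH = -log(0.58) = 0.24
pH = 14.00 - 0.24 = 13.76

pH = 13.76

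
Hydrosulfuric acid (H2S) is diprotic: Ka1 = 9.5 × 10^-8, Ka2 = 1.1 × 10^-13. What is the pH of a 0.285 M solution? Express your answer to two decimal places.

pH = 3.78

Since Ka1 ≫ Ka2, the first ionization dominates [H+].
Ka1 = x²/(0.285 − x) = 9.5 × 10^-8
x ≈ √(9.5 × 10^-8 × 0.285) = 1.65 × 10^-4 M
pH = −log(1.65 × 10^-4) = 3.78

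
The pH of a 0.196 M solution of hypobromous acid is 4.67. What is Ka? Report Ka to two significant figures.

Ka = 2.3 × 10^-9

[H+] = 10^(-4.67) = 2.14 × 10^-5 M
At equilibrium [HA] = 0.196 − 2.14 × 10^-5 = 1.96 × 10^-1 M
Ka = [H+][A-]/[HA] = (2.14 × 10^-5)² / 1.96 × 10^-1 = 2.3 × 10^-9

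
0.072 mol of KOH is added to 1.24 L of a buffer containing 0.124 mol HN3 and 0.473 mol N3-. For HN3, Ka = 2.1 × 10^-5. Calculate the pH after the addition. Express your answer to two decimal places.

OH- converts HN3 to N3-: HN3 → 0.052 mol, N3- → 0.545 mol.
pKa = −log(2.1 × 10^-5) = 4.678
pH = pKa + log([A⁻]/[HA]) = 4.678 + log(0.545/0.052) = 4.678 +1.020

pH = 5.70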